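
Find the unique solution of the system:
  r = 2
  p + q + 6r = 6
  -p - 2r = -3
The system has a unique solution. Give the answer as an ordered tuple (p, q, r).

(-1, -5, 2)

Form the augmented matrix and row-reduce:
  [  0  0   1  |   2 ]
  [  1  1   6  |   6 ]
  [ -1  0  -2  |  -3 ]
R1 ↔ R2
R3 := R3 + R1
R2 ↔ R3
R2 := R2 − 4·R3
R1 := R1 − 6·R3
R1 := R1 − R2
Reading off the last column: p = -1, q = -5, r = 2.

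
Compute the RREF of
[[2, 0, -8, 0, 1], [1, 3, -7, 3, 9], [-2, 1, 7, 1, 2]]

Multiply r1 by 1/2.
  [  1  0  -4  0  1/2 ]
  [  1  3  -7  3    9 ]
  [ -2  1   7  1    2 ]
Subtract r1 from r2.
  [  1  0  -4  0   1/2 ]
  [  0  3  -3  3  17/2 ]
  [ -2  1   7  1     2 ]
Add 2 times r1 to r3.
  [ 1  0  -4  0   1/2 ]
  [ 0  3  -3  3  17/2 ]
  [ 0  1  -1  1     3 ]
Multiply r2 by 1/3.
  [ 1  0  -4  0   1/2 ]
  [ 0  1  -1  1  17/6 ]
  [ 0  1  -1  1     3 ]
Subtract r2 from r3.
  [ 1  0  -4  0   1/2 ]
  [ 0  1  -1  1  17/6 ]
  [ 0  0   0  0   1/6 ]
Multiply r3 by 6.
  [ 1  0  -4  0   1/2 ]
  [ 0  1  -1  1  17/6 ]
  [ 0  0   0  0     1 ]
Subtract 17/6 times r3 from r2.
  [ 1  0  -4  0  1/2 ]
  [ 0  1  -1  1    0 ]
  [ 0  0   0  0    1 ]
Subtract 1/2 times r3 from r1.
  [ 1  0  -4  0  0 ]
  [ 0  1  -1  1  0 ]
  [ 0  0   0  0  1 ]

[[1, 0, -4, 0, 0], [0, 1, -1, 1, 0], [0, 0, 0, 0, 1]]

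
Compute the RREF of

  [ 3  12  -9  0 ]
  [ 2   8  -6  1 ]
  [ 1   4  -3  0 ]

Multiply ρ1 by 1/3.
  [ 1  4  -3  0 ]
  [ 2  8  -6  1 ]
  [ 1  4  -3  0 ]
Subtract 2 times ρ1 from ρ2.
  [ 1  4  -3  0 ]
  [ 0  0   0  1 ]
  [ 1  4  -3  0 ]
Subtract ρ1 from ρ3.
  [ 1  4  -3  0 ]
  [ 0  0   0  1 ]
  [ 0  0   0  0 ]

[[1, 4, -3, 0], [0, 0, 0, 1], [0, 0, 0, 0]]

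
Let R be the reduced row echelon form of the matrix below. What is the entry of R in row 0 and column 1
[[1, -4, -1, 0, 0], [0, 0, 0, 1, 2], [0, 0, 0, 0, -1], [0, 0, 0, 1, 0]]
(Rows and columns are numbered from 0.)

R4 ← R4 − R2
  [ 1  -4  -1  0   0 ]
  [ 0   0   0  1   2 ]
  [ 0   0   0  0  -1 ]
  [ 0   0   0  0  -2 ]
R3 ← -1·R3
  [ 1  -4  -1  0   0 ]
  [ 0   0   0  1   2 ]
  [ 0   0   0  0   1 ]
  [ 0   0   0  0  -2 ]
R4 ← R4 + 2·R3
  [ 1  -4  -1  0  0 ]
  [ 0   0   0  1  2 ]
  [ 0   0   0  0  1 ]
  [ 0   0   0  0  0 ]
R2 ← R2 − 2·R3
  [ 1  -4  -1  0  0 ]
  [ 0   0   0  1  0 ]
  [ 0   0   0  0  1 ]
  [ 0   0   0  0  0 ]

-4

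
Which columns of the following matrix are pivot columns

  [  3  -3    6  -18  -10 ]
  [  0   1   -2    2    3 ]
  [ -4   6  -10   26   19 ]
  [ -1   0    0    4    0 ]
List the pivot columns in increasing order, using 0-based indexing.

0, 1, 2, 4

Multiply R1 by 1/3.
  [  1  -1    2  -6  -10/3 ]
  [  0   1   -2   2      3 ]
  [ -4   6  -10  26     19 ]
  [ -1   0    0   4      0 ]
Add 4 times R1 to R3.
  [  1  -1   2  -6  -10/3 ]
  [  0   1  -2   2      3 ]
  [  0   2  -2   2   17/3 ]
  [ -1   0   0   4      0 ]
Add R1 to R4.
  [ 1  -1   2  -6  -10/3 ]
  [ 0   1  -2   2      3 ]
  [ 0   2  -2   2   17/3 ]
  [ 0  -1   2  -2  -10/3 ]
Subtract 2 times R2 from R3.
  [ 1  -1   2  -6  -10/3 ]
  [ 0   1  -2   2      3 ]
  [ 0   0   2  -2   -1/3 ]
  [ 0  -1   2  -2  -10/3 ]
Add R2 to R4.
  [ 1  -1   2  -6  -10/3 ]
  [ 0   1  -2   2      3 ]
  [ 0   0   2  -2   -1/3 ]
  [ 0   0   0   0   -1/3 ]
Multiply R3 by 1/2.
  [ 1  -1   2  -6  -10/3 ]
  [ 0   1  -2   2      3 ]
  [ 0   0   1  -1   -1/6 ]
  [ 0   0   0   0   -1/3 ]
Multiply R4 by -3.
  [ 1  -1   2  -6  -10/3 ]
  [ 0   1  -2   2      3 ]
  [ 0   0   1  -1   -1/6 ]
  [ 0   0   0   0      1 ]
Add 1/6 times R4 to R3.
  [ 1  -1   2  -6  -10/3 ]
  [ 0   1  -2   2      3 ]
  [ 0   0   1  -1      0 ]
  [ 0   0   0   0      1 ]
Subtract 3 times R4 from R2.
  [ 1  -1   2  -6  -10/3 ]
  [ 0   1  -2   2      0 ]
  [ 0   0   1  -1      0 ]
  [ 0   0   0   0      1 ]
Add 10/3 times R4 to R1.
  [ 1  -1   2  -6  0 ]
  [ 0   1  -2   2  0 ]
  [ 0   0   1  -1  0 ]
  [ 0   0   0   0  1 ]
Add 2 times R3 to R2.
  [ 1  -1  2  -6  0 ]
  [ 0   1  0   0  0 ]
  [ 0   0  1  -1  0 ]
  [ 0   0  0   0  1 ]
Subtract 2 times R3 from R1.
  [ 1  -1  0  -4  0 ]
  [ 0   1  0   0  0 ]
  [ 0   0  1  -1  0 ]
  [ 0   0  0   0  1 ]
Add R2 to R1.
  [ 1  0  0  -4  0 ]
  [ 0  1  0   0  0 ]
  [ 0  0  1  -1  0 ]
  [ 0  0  0   0  1 ]
Pivot columns are the columns containing a leading 1.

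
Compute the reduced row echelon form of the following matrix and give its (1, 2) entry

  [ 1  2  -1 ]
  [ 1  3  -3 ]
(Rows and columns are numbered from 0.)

Subtract r1 from r2.
  [ 1  2  -1 ]
  [ 0  1  -2 ]
Subtract 2 times r2 from r1.
  [ 1  0   3 ]
  [ 0  1  -2 ]

-2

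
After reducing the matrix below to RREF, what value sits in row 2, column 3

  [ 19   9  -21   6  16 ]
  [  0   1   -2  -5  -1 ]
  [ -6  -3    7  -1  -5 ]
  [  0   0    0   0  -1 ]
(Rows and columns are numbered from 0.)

ρ1 ← 1/19·ρ1
  [  1  9/19  -21/19  6/19  16/19 ]
  [  0     1      -2    -5     -1 ]
  [ -6    -3       7    -1     -5 ]
  [  0     0       0     0     -1 ]
ρ3 ← ρ3 + 6·ρ1
  [ 1   9/19  -21/19   6/19  16/19 ]
  [ 0      1      -2     -5     -1 ]
  [ 0  -3/19    7/19  17/19   1/19 ]
  [ 0      0       0      0     -1 ]
ρ3 ← ρ3 + 3/19·ρ2
  [ 1  9/19  -21/19  6/19  16/19 ]
  [ 0     1      -2    -5     -1 ]
  [ 0     0    1/19  2/19  -2/19 ]
  [ 0     0       0     0     -1 ]
ρ3 ← 19·ρ3
  [ 1  9/19  -21/19  6/19  16/19 ]
  [ 0     1      -2    -5     -1 ]
  [ 0     0       1     2     -2 ]
  [ 0     0       0     0     -1 ]
ρ4 ← -1·ρ4
  [ 1  9/19  -21/19  6/19  16/19 ]
  [ 0     1      -2    -5     -1 ]
  [ 0     0       1     2     -2 ]
  [ 0     0       0     0      1 ]
ρ3 ← ρ3 + 2·ρ4
  [ 1  9/19  -21/19  6/19  16/19 ]
  [ 0     1      -2    -5     -1 ]
  [ 0     0       1     2      0 ]
  [ 0     0       0     0      1 ]
ρ2 ← ρ2 + ρ4
  [ 1  9/19  -21/19  6/19  16/19 ]
  [ 0     1      -2    -5      0 ]
  [ 0     0       1     2      0 ]
  [ 0     0       0     0      1 ]
ρ1 ← ρ1 − 16/19·ρ4
  [ 1  9/19  -21/19  6/19  0 ]
  [ 0     1      -2    -5  0 ]
  [ 0     0       1     2  0 ]
  [ 0     0       0     0  1 ]
ρ2 ← ρ2 + 2·ρ3
  [ 1  9/19  -21/19  6/19  0 ]
  [ 0     1       0    -1  0 ]
  [ 0     0       1     2  0 ]
  [ 0     0       0     0  1 ]
ρ1 ← ρ1 + 21/19·ρ3
  [ 1  9/19  0  48/19  0 ]
  [ 0     1  0     -1  0 ]
  [ 0     0  1      2  0 ]
  [ 0     0  0      0  1 ]
ρ1 ← ρ1 − 9/19·ρ2
  [ 1  0  0   3  0 ]
  [ 0  1  0  -1  0 ]
  [ 0  0  1   2  0 ]
  [ 0  0  0   0  1 ]

2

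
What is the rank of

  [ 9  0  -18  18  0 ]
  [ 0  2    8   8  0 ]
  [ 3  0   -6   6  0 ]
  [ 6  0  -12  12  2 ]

rank = 3

ρ1 → 1/9·ρ1
ρ3 → ρ3 − 3·ρ1
ρ4 → ρ4 − 6·ρ1
ρ2 → 1/2·ρ2
ρ3 <-> ρ4
ρ3 → 1/2·ρ3
The reduced form has 3 nonzero rows.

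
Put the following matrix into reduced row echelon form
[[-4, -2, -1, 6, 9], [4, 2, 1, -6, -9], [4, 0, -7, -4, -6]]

[[1, 0, -7/4, -1, -3/2], [0, 1, 4, -1, -3/2], [0, 0, 0, 0, 0]]

r1 → -1/4·r1
  [ 1  1/2  1/4  -3/2  -9/4 ]
  [ 4    2    1    -6    -9 ]
  [ 4    0   -7    -4    -6 ]
r2 → r2 − 4·r1
  [ 1  1/2  1/4  -3/2  -9/4 ]
  [ 0    0    0     0     0 ]
  [ 4    0   -7    -4    -6 ]
r3 → r3 − 4·r1
  [ 1  1/2  1/4  -3/2  -9/4 ]
  [ 0    0    0     0     0 ]
  [ 0   -2   -8     2     3 ]
r2 <=> r3
  [ 1  1/2  1/4  -3/2  -9/4 ]
  [ 0   -2   -8     2     3 ]
  [ 0    0    0     0     0 ]
r2 → -1/2·r2
  [ 1  1/2  1/4  -3/2  -9/4 ]
  [ 0    1    4    -1  -3/2 ]
  [ 0    0    0     0     0 ]
r1 → r1 − 1/2·r2
  [ 1  0  -7/4  -1  -3/2 ]
  [ 0  1     4  -1  -3/2 ]
  [ 0  0     0   0     0 ]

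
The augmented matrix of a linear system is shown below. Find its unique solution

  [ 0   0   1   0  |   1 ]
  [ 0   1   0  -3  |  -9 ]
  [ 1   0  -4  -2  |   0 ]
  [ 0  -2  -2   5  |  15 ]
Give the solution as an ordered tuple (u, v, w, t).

R1 ↔ R3
  [ 1   0  -4  -2  |   0 ]
  [ 0   1   0  -3  |  -9 ]
  [ 0   0   1   0  |   1 ]
  [ 0  -2  -2   5  |  15 ]
R4 → R4 + 2·R2
  [ 1  0  -4  -2  |   0 ]
  [ 0  1   0  -3  |  -9 ]
  [ 0  0   1   0  |   1 ]
  [ 0  0  -2  -1  |  -3 ]
R4 → R4 + 2·R3
  [ 1  0  -4  -2  |   0 ]
  [ 0  1   0  -3  |  -9 ]
  [ 0  0   1   0  |   1 ]
  [ 0  0   0  -1  |  -1 ]
R4 → -1·R4
  [ 1  0  -4  -2  |   0 ]
  [ 0  1   0  -3  |  -9 ]
  [ 0  0   1   0  |   1 ]
  [ 0  0   0   1  |   1 ]
R2 → R2 + 3·R4
  [ 1  0  -4  -2  |   0 ]
  [ 0  1   0   0  |  -6 ]
  [ 0  0   1   0  |   1 ]
  [ 0  0   0   1  |   1 ]
R1 → R1 + 2·R4
  [ 1  0  -4  0  |   2 ]
  [ 0  1   0  0  |  -6 ]
  [ 0  0   1  0  |   1 ]
  [ 0  0   0  1  |   1 ]
R1 → R1 + 4·R3
  [ 1  0  0  0  |   6 ]
  [ 0  1  0  0  |  -6 ]
  [ 0  0  1  0  |   1 ]
  [ 0  0  0  1  |   1 ]
Reading off the last column: u = 6, v = -6, w = 1, t = 1.

(6, -6, 1, 1)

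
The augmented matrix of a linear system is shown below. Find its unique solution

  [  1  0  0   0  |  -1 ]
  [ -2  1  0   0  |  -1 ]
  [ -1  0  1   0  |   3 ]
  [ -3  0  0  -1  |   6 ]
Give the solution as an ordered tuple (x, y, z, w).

R2 ← R2 + 2·R1
  [  1  0  0   0  |  -1 ]
  [  0  1  0   0  |  -3 ]
  [ -1  0  1   0  |   3 ]
  [ -3  0  0  -1  |   6 ]
R3 ← R3 + R1
  [  1  0  0   0  |  -1 ]
  [  0  1  0   0  |  -3 ]
  [  0  0  1   0  |   2 ]
  [ -3  0  0  -1  |   6 ]
R4 ← R4 + 3·R1
  [ 1  0  0   0  |  -1 ]
  [ 0  1  0   0  |  -3 ]
  [ 0  0  1   0  |   2 ]
  [ 0  0  0  -1  |   3 ]
R4 ← -1·R4
  [ 1  0  0  0  |  -1 ]
  [ 0  1  0  0  |  -3 ]
  [ 0  0  1  0  |   2 ]
  [ 0  0  0  1  |  -3 ]
Reading off the last column: x = -1, y = -3, z = 2, w = -3.

(-1, -3, 2, -3)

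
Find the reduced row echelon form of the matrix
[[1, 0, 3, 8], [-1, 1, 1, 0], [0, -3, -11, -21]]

R2 → R2 + R1
  [ 1   0    3    8 ]
  [ 0   1    4    8 ]
  [ 0  -3  -11  -21 ]
R3 → R3 + 3·R2
  [ 1  0  3  8 ]
  [ 0  1  4  8 ]
  [ 0  0  1  3 ]
R2 → R2 − 4·R3
  [ 1  0  3   8 ]
  [ 0  1  0  -4 ]
  [ 0  0  1   3 ]
R1 → R1 − 3·R3
  [ 1  0  0  -1 ]
  [ 0  1  0  -4 ]
  [ 0  0  1   3 ]

[[1, 0, 0, -1], [0, 1, 0, -4], [0, 0, 1, 3]]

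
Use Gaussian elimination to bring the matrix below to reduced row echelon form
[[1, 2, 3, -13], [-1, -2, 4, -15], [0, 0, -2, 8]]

[[1, 2, 0, -1], [0, 0, 1, -4], [0, 0, 0, 0]]

R2 -> R2 + R1
  [ 1  2   3  -13 ]
  [ 0  0   7  -28 ]
  [ 0  0  -2    8 ]
R2 -> 1/7·R2
  [ 1  2   3  -13 ]
  [ 0  0   1   -4 ]
  [ 0  0  -2    8 ]
R3 -> R3 + 2·R2
  [ 1  2  3  -13 ]
  [ 0  0  1   -4 ]
  [ 0  0  0    0 ]
R1 -> R1 − 3·R2
  [ 1  2  0  -1 ]
  [ 0  0  1  -4 ]
  [ 0  0  0   0 ]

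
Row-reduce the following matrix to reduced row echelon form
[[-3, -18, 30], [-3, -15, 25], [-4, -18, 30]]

[[1, 0, 0], [0, 1, -5/3], [0, 0, 0]]

R1 → -1/3·R1
  [  1    6  -10 ]
  [ -3  -15   25 ]
  [ -4  -18   30 ]
R2 → R2 + 3·R1
  [  1    6  -10 ]
  [  0    3   -5 ]
  [ -4  -18   30 ]
R3 → R3 + 4·R1
  [ 1  6  -10 ]
  [ 0  3   -5 ]
  [ 0  6  -10 ]
R2 → 1/3·R2
  [ 1  6   -10 ]
  [ 0  1  -5/3 ]
  [ 0  6   -10 ]
R3 → R3 − 6·R2
  [ 1  6   -10 ]
  [ 0  1  -5/3 ]
  [ 0  0     0 ]
R1 → R1 − 6·R2
  [ 1  0     0 ]
  [ 0  1  -5/3 ]
  [ 0  0     0 ]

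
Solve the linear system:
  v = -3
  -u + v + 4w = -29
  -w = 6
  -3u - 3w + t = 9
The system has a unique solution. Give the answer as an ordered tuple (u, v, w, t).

Form the augmented matrix and row-reduce:
  [  0  1   0  0  |   -3 ]
  [ -1  1   4  0  |  -29 ]
  [  0  0  -1  0  |    6 ]
  [ -3  0  -3  1  |    9 ]
ρ1 <=> ρ2
  [ -1  1   4  0  |  -29 ]
  [  0  1   0  0  |   -3 ]
  [  0  0  -1  0  |    6 ]
  [ -3  0  -3  1  |    9 ]
ρ1 ← -1·ρ1
  [  1  -1  -4  0  |  29 ]
  [  0   1   0  0  |  -3 ]
  [  0   0  -1  0  |   6 ]
  [ -3   0  -3  1  |   9 ]
ρ4 ← ρ4 + 3·ρ1
  [ 1  -1   -4  0  |  29 ]
  [ 0   1    0  0  |  -3 ]
  [ 0   0   -1  0  |   6 ]
  [ 0  -3  -15  1  |  96 ]
ρ4 ← ρ4 + 3·ρ2
  [ 1  -1   -4  0  |  29 ]
  [ 0   1    0  0  |  -3 ]
  [ 0   0   -1  0  |   6 ]
  [ 0   0  -15  1  |  87 ]
ρ3 ← -1·ρ3
  [ 1  -1   -4  0  |  29 ]
  [ 0   1    0  0  |  -3 ]
  [ 0   0    1  0  |  -6 ]
  [ 0   0  -15  1  |  87 ]
ρ4 ← ρ4 + 15·ρ3
  [ 1  -1  -4  0  |  29 ]
  [ 0   1   0  0  |  -3 ]
  [ 0   0   1  0  |  -6 ]
  [ 0   0   0  1  |  -3 ]
ρ1 ← ρ1 + 4·ρ3
  [ 1  -1  0  0  |   5 ]
  [ 0   1  0  0  |  -3 ]
  [ 0   0  1  0  |  -6 ]
  [ 0   0  0  1  |  -3 ]
ρ1 ← ρ1 + ρ2
  [ 1  0  0  0  |   2 ]
  [ 0  1  0  0  |  -3 ]
  [ 0  0  1  0  |  -6 ]
  [ 0  0  0  1  |  -3 ]
Reading off the last column: u = 2, v = -3, w = -6, t = -3.

(2, -3, -6, -3)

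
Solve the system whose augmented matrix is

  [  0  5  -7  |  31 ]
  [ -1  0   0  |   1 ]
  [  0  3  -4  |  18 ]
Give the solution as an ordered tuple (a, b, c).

Swap R1 and R2.
  [ -1  0   0  |   1 ]
  [  0  5  -7  |  31 ]
  [  0  3  -4  |  18 ]
Multiply R1 by -1.
  [ 1  0   0  |  -1 ]
  [ 0  5  -7  |  31 ]
  [ 0  3  -4  |  18 ]
Multiply R2 by 1/5.
  [ 1  0     0  |    -1 ]
  [ 0  1  -7/5  |  31/5 ]
  [ 0  3    -4  |    18 ]
Subtract 3 times R2 from R3.
  [ 1  0     0  |    -1 ]
  [ 0  1  -7/5  |  31/5 ]
  [ 0  0   1/5  |  -3/5 ]
Multiply R3 by 5.
  [ 1  0     0  |    -1 ]
  [ 0  1  -7/5  |  31/5 ]
  [ 0  0     1  |    -3 ]
Add 7/5 times R3 to R2.
  [ 1  0  0  |  -1 ]
  [ 0  1  0  |   2 ]
  [ 0  0  1  |  -3 ]
Reading off the last column: a = -1, b = 2, c = -3.

(-1, 2, -3)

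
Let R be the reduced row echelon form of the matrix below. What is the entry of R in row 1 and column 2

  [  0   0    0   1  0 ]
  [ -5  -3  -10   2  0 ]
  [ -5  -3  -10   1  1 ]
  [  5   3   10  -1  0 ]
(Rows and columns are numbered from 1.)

R1 <=> R2
R1 := -1/5·R1
R3 := R3 + 5·R1
R4 := R4 − 5·R1
R3 := R3 + R2
R4 := R4 − R2
R1 := R1 + 2/5·R2

3/5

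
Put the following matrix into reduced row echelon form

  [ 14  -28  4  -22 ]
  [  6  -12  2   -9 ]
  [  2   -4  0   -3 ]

[[1, -2, 0, 0], [0, 0, 1, 0], [0, 0, 0, 1]]

R1 -> 1/14·R1
  [ 1   -2  2/7  -11/7 ]
  [ 6  -12    2     -9 ]
  [ 2   -4    0     -3 ]
R2 -> R2 − 6·R1
  [ 1  -2  2/7  -11/7 ]
  [ 0   0  2/7    3/7 ]
  [ 2  -4    0     -3 ]
R3 -> R3 − 2·R1
  [ 1  -2   2/7  -11/7 ]
  [ 0   0   2/7    3/7 ]
  [ 0   0  -4/7    1/7 ]
R2 -> 7/2·R2
  [ 1  -2   2/7  -11/7 ]
  [ 0   0     1    3/2 ]
  [ 0   0  -4/7    1/7 ]
R3 -> R3 + 4/7·R2
  [ 1  -2  2/7  -11/7 ]
  [ 0   0    1    3/2 ]
  [ 0   0    0      1 ]
R2 -> R2 − 3/2·R3
  [ 1  -2  2/7  -11/7 ]
  [ 0   0    1      0 ]
  [ 0   0    0      1 ]
R1 -> R1 + 11/7·R3
  [ 1  -2  2/7  0 ]
  [ 0   0    1  0 ]
  [ 0   0    0  1 ]
R1 -> R1 − 2/7·R2
  [ 1  -2  0  0 ]
  [ 0   0  1  0 ]
  [ 0   0  0  1 ]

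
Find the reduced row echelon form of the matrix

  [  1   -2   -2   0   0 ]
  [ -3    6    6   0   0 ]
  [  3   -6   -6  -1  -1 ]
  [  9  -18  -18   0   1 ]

R2 ← R2 + 3·R1
  [ 1   -2   -2   0   0 ]
  [ 0    0    0   0   0 ]
  [ 3   -6   -6  -1  -1 ]
  [ 9  -18  -18   0   1 ]
R3 ← R3 − 3·R1
  [ 1   -2   -2   0   0 ]
  [ 0    0    0   0   0 ]
  [ 0    0    0  -1  -1 ]
  [ 9  -18  -18   0   1 ]
R4 ← R4 − 9·R1
  [ 1  -2  -2   0   0 ]
  [ 0   0   0   0   0 ]
  [ 0   0   0  -1  -1 ]
  [ 0   0   0   0   1 ]
R2 <-> R3
  [ 1  -2  -2   0   0 ]
  [ 0   0   0  -1  -1 ]
  [ 0   0   0   0   0 ]
  [ 0   0   0   0   1 ]
R2 ← -1·R2
  [ 1  -2  -2  0  0 ]
  [ 0   0   0  1  1 ]
  [ 0   0   0  0  0 ]
  [ 0   0   0  0  1 ]
R3 <-> R4
  [ 1  -2  -2  0  0 ]
  [ 0   0   0  1  1 ]
  [ 0   0   0  0  1 ]
  [ 0   0   0  0  0 ]
R2 ← R2 − R3
  [ 1  -2  -2  0  0 ]
  [ 0   0   0  1  0 ]
  [ 0   0   0  0  1 ]
  [ 0   0   0  0  0 ]

[[1, -2, -2, 0, 0], [0, 0, 0, 1, 0], [0, 0, 0, 0, 1], [0, 0, 0, 0, 0]]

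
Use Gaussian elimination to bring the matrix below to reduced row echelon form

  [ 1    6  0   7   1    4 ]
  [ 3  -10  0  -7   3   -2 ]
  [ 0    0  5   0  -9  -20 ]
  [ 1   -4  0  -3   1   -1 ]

ρ2 ← ρ2 − 3·ρ1
ρ4 ← ρ4 − ρ1
ρ2 ← -1/28·ρ2
ρ4 ← ρ4 + 10·ρ2
ρ3 ← 1/5·ρ3
ρ1 ← ρ1 − 6·ρ2

[[1, 0, 0, 1, 1, 1], [0, 1, 0, 1, 0, 1/2], [0, 0, 1, 0, -9/5, -4], [0, 0, 0, 0, 0, 0]]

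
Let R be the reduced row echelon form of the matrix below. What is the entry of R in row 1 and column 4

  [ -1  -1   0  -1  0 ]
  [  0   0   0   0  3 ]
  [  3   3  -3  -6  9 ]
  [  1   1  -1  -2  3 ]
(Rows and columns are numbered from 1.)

R1 → -1·R1
R3 → R3 − 3·R1
R4 → R4 − R1
R2 <-> R3
R2 → -1/3·R2
R4 → R4 + R2
R3 → 1/3·R3
R2 → R2 + 3·R3

1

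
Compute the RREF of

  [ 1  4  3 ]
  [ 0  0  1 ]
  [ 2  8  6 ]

R3 ← R3 − 2·R1
  [ 1  4  3 ]
  [ 0  0  1 ]
  [ 0  0  0 ]
R1 ← R1 − 3·R2
  [ 1  4  0 ]
  [ 0  0  1 ]
  [ 0  0  0 ]

[[1, 4, 0], [0, 0, 1], [0, 0, 0]]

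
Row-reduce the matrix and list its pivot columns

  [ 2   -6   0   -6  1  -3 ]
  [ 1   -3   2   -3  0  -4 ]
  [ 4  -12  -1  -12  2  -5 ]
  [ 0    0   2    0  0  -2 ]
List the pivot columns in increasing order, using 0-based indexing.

Multiply r1 by 1/2.
  [ 1   -3   0   -3  1/2  -3/2 ]
  [ 1   -3   2   -3    0    -4 ]
  [ 4  -12  -1  -12    2    -5 ]
  [ 0    0   2    0    0    -2 ]
Subtract r1 from r2.
  [ 1   -3   0   -3   1/2  -3/2 ]
  [ 0    0   2    0  -1/2  -5/2 ]
  [ 4  -12  -1  -12     2    -5 ]
  [ 0    0   2    0     0    -2 ]
Subtract 4 times r1 from r3.
  [ 1  -3   0  -3   1/2  -3/2 ]
  [ 0   0   2   0  -1/2  -5/2 ]
  [ 0   0  -1   0     0     1 ]
  [ 0   0   2   0     0    -2 ]
Multiply r2 by 1/2.
  [ 1  -3   0  -3   1/2  -3/2 ]
  [ 0   0   1   0  -1/4  -5/4 ]
  [ 0   0  -1   0     0     1 ]
  [ 0   0   2   0     0    -2 ]
Add r2 to r3.
  [ 1  -3  0  -3   1/2  -3/2 ]
  [ 0   0  1   0  -1/4  -5/4 ]
  [ 0   0  0   0  -1/4  -1/4 ]
  [ 0   0  2   0     0    -2 ]
Subtract 2 times r2 from r4.
  [ 1  -3  0  -3   1/2  -3/2 ]
  [ 0   0  1   0  -1/4  -5/4 ]
  [ 0   0  0   0  -1/4  -1/4 ]
  [ 0   0  0   0   1/2   1/2 ]
Multiply r3 by -4.
  [ 1  -3  0  -3   1/2  -3/2 ]
  [ 0   0  1   0  -1/4  -5/4 ]
  [ 0   0  0   0     1     1 ]
  [ 0   0  0   0   1/2   1/2 ]
Subtract 1/2 times r3 from r4.
  [ 1  -3  0  -3   1/2  -3/2 ]
  [ 0   0  1   0  -1/4  -5/4 ]
  [ 0   0  0   0     1     1 ]
  [ 0   0  0   0     0     0 ]
Add 1/4 times r3 to r2.
  [ 1  -3  0  -3  1/2  -3/2 ]
  [ 0   0  1   0    0    -1 ]
  [ 0   0  0   0    1     1 ]
  [ 0   0  0   0    0     0 ]
Subtract 1/2 times r3 from r1.
  [ 1  -3  0  -3  0  -2 ]
  [ 0   0  1   0  0  -1 ]
  [ 0   0  0   0  1   1 ]
  [ 0   0  0   0  0   0 ]
Pivot columns are the columns containing a leading 1.

0, 2, 4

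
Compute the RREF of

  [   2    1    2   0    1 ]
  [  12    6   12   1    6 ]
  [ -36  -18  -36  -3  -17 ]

[[1, 1/2, 1, 0, 0], [0, 0, 0, 1, 0], [0, 0, 0, 0, 1]]

R1 -> 1/2·R1
  [   1  1/2    1   0  1/2 ]
  [  12    6   12   1    6 ]
  [ -36  -18  -36  -3  -17 ]
R2 -> R2 − 12·R1
  [   1  1/2    1   0  1/2 ]
  [   0    0    0   1    0 ]
  [ -36  -18  -36  -3  -17 ]
R3 -> R3 + 36·R1
  [ 1  1/2  1   0  1/2 ]
  [ 0    0  0   1    0 ]
  [ 0    0  0  -3    1 ]
R3 -> R3 + 3·R2
  [ 1  1/2  1  0  1/2 ]
  [ 0    0  0  1    0 ]
  [ 0    0  0  0    1 ]
R1 -> R1 − 1/2·R3
  [ 1  1/2  1  0  0 ]
  [ 0    0  0  1  0 ]
  [ 0    0  0  0  1 ]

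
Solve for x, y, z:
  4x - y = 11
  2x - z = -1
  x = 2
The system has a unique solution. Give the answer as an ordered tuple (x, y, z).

(2, -3, 5)

Form the augmented matrix and row-reduce:
  [ 4  -1   0  |  11 ]
  [ 2   0  -1  |  -1 ]
  [ 1   0   0  |   2 ]
Multiply r1 by 1/4.
  [ 1  -1/4   0  |  11/4 ]
  [ 2     0  -1  |    -1 ]
  [ 1     0   0  |     2 ]
Subtract 2 times r1 from r2.
  [ 1  -1/4   0  |   11/4 ]
  [ 0   1/2  -1  |  -13/2 ]
  [ 1     0   0  |      2 ]
Subtract r1 from r3.
  [ 1  -1/4   0  |   11/4 ]
  [ 0   1/2  -1  |  -13/2 ]
  [ 0   1/4   0  |   -3/4 ]
Multiply r2 by 2.
  [ 1  -1/4   0  |  11/4 ]
  [ 0     1  -2  |   -13 ]
  [ 0   1/4   0  |  -3/4 ]
Subtract 1/4 times r2 from r3.
  [ 1  -1/4    0  |  11/4 ]
  [ 0     1   -2  |   -13 ]
  [ 0     0  1/2  |   5/2 ]
Multiply r3 by 2.
  [ 1  -1/4   0  |  11/4 ]
  [ 0     1  -2  |   -13 ]
  [ 0     0   1  |     5 ]
Add 2 times r3 to r2.
  [ 1  -1/4  0  |  11/4 ]
  [ 0     1  0  |    -3 ]
  [ 0     0  1  |     5 ]
Add 1/4 times r2 to r1.
  [ 1  0  0  |   2 ]
  [ 0  1  0  |  -3 ]
  [ 0  0  1  |   5 ]
Reading off the last column: x = 2, y = -3, z = 5.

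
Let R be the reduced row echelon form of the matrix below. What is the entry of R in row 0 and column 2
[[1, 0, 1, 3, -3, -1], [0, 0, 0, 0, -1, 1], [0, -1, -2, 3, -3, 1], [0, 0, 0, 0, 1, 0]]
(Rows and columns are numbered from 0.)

ρ2 ↔ ρ3
  [ 1   0   1  3  -3  -1 ]
  [ 0  -1  -2  3  -3   1 ]
  [ 0   0   0  0  -1   1 ]
  [ 0   0   0  0   1   0 ]
ρ2 → -1·ρ2
  [ 1  0  1   3  -3  -1 ]
  [ 0  1  2  -3   3  -1 ]
  [ 0  0  0   0  -1   1 ]
  [ 0  0  0   0   1   0 ]
ρ3 → -1·ρ3
  [ 1  0  1   3  -3  -1 ]
  [ 0  1  2  -3   3  -1 ]
  [ 0  0  0   0   1  -1 ]
  [ 0  0  0   0   1   0 ]
ρ4 → ρ4 − ρ3
  [ 1  0  1   3  -3  -1 ]
  [ 0  1  2  -3   3  -1 ]
  [ 0  0  0   0   1  -1 ]
  [ 0  0  0   0   0   1 ]
ρ3 → ρ3 + ρ4
  [ 1  0  1   3  -3  -1 ]
  [ 0  1  2  -3   3  -1 ]
  [ 0  0  0   0   1   0 ]
  [ 0  0  0   0   0   1 ]
ρ2 → ρ2 + ρ4
  [ 1  0  1   3  -3  -1 ]
  [ 0  1  2  -3   3   0 ]
  [ 0  0  0   0   1   0 ]
  [ 0  0  0   0   0   1 ]
ρ1 → ρ1 + ρ4
  [ 1  0  1   3  -3  0 ]
  [ 0  1  2  -3   3  0 ]
  [ 0  0  0   0   1  0 ]
  [ 0  0  0   0   0  1 ]
ρ2 → ρ2 − 3·ρ3
  [ 1  0  1   3  -3  0 ]
  [ 0  1  2  -3   0  0 ]
  [ 0  0  0   0   1  0 ]
  [ 0  0  0   0   0  1 ]
ρ1 → ρ1 + 3·ρ3
  [ 1  0  1   3  0  0 ]
  [ 0  1  2  -3  0  0 ]
  [ 0  0  0   0  1  0 ]
  [ 0  0  0   0  0  1 ]

1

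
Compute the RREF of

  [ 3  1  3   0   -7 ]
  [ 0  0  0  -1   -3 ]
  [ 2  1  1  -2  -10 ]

[[1, 0, 2, 0, -3], [0, 1, -3, 0, 2], [0, 0, 0, 1, 3]]

ρ1 := 1/3·ρ1
  [ 1  1/3  1   0  -7/3 ]
  [ 0    0  0  -1    -3 ]
  [ 2    1  1  -2   -10 ]
ρ3 := ρ3 − 2·ρ1
  [ 1  1/3   1   0   -7/3 ]
  [ 0    0   0  -1     -3 ]
  [ 0  1/3  -1  -2  -16/3 ]
ρ2 ↔ ρ3
  [ 1  1/3   1   0   -7/3 ]
  [ 0  1/3  -1  -2  -16/3 ]
  [ 0    0   0  -1     -3 ]
ρ2 := 3·ρ2
  [ 1  1/3   1   0  -7/3 ]
  [ 0    1  -3  -6   -16 ]
  [ 0    0   0  -1    -3 ]
ρ3 := -1·ρ3
  [ 1  1/3   1   0  -7/3 ]
  [ 0    1  -3  -6   -16 ]
  [ 0    0   0   1     3 ]
ρ2 := ρ2 + 6·ρ3
  [ 1  1/3   1  0  -7/3 ]
  [ 0    1  -3  0     2 ]
  [ 0    0   0  1     3 ]
ρ1 := ρ1 − 1/3·ρ2
  [ 1  0   2  0  -3 ]
  [ 0  1  -3  0   2 ]
  [ 0  0   0  1   3 ]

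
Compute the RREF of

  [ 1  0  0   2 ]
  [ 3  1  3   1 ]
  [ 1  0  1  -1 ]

R2 ← R2 − 3·R1
  [ 1  0  0   2 ]
  [ 0  1  3  -5 ]
  [ 1  0  1  -1 ]
R3 ← R3 − R1
  [ 1  0  0   2 ]
  [ 0  1  3  -5 ]
  [ 0  0  1  -3 ]
R2 ← R2 − 3·R3
  [ 1  0  0   2 ]
  [ 0  1  0   4 ]
  [ 0  0  1  -3 ]

[[1, 0, 0, 2], [0, 1, 0, 4], [0, 0, 1, -3]]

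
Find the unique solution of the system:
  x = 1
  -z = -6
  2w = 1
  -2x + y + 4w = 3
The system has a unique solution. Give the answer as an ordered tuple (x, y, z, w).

(1, 3, 6, 1/2)

Form the augmented matrix and row-reduce:
  [  1  0   0  0  |   1 ]
  [  0  0  -1  0  |  -6 ]
  [  0  0   0  2  |   1 ]
  [ -2  1   0  4  |   3 ]
R4 -> R4 + 2·R1
  [ 1  0   0  0  |   1 ]
  [ 0  0  -1  0  |  -6 ]
  [ 0  0   0  2  |   1 ]
  [ 0  1   0  4  |   5 ]
R2 <=> R4
  [ 1  0   0  0  |   1 ]
  [ 0  1   0  4  |   5 ]
  [ 0  0   0  2  |   1 ]
  [ 0  0  -1  0  |  -6 ]
R3 <=> R4
  [ 1  0   0  0  |   1 ]
  [ 0  1   0  4  |   5 ]
  [ 0  0  -1  0  |  -6 ]
  [ 0  0   0  2  |   1 ]
R3 -> -1·R3
  [ 1  0  0  0  |  1 ]
  [ 0  1  0  4  |  5 ]
  [ 0  0  1  0  |  6 ]
  [ 0  0  0  2  |  1 ]
R4 -> 1/2·R4
  [ 1  0  0  0  |    1 ]
  [ 0  1  0  4  |    5 ]
  [ 0  0  1  0  |    6 ]
  [ 0  0  0  1  |  1/2 ]
R2 -> R2 − 4·R4
  [ 1  0  0  0  |    1 ]
  [ 0  1  0  0  |    3 ]
  [ 0  0  1  0  |    6 ]
  [ 0  0  0  1  |  1/2 ]
Reading off the last column: x = 1, y = 3, z = 6, w = 1/2.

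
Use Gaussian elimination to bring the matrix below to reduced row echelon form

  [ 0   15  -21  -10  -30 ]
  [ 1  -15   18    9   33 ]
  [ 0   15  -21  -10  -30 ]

[[1, 0, -3, -1, 3], [0, 1, -7/5, -2/3, -2], [0, 0, 0, 0, 0]]

ρ1 <=> ρ2
ρ2 := 1/15·ρ2
ρ3 := ρ3 − 15·ρ2
ρ1 := ρ1 + 15·ρ2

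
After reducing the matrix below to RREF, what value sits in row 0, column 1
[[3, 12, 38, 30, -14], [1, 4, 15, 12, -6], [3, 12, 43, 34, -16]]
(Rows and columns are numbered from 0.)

4

r1 -> 1/3·r1
  [ 1   4  38/3  10  -14/3 ]
  [ 1   4    15  12     -6 ]
  [ 3  12    43  34    -16 ]
r2 -> r2 − r1
  [ 1   4  38/3  10  -14/3 ]
  [ 0   0   7/3   2   -4/3 ]
  [ 3  12    43  34    -16 ]
r3 -> r3 − 3·r1
  [ 1  4  38/3  10  -14/3 ]
  [ 0  0   7/3   2   -4/3 ]
  [ 0  0     5   4     -2 ]
r2 -> 3/7·r2
  [ 1  4  38/3   10  -14/3 ]
  [ 0  0     1  6/7   -4/7 ]
  [ 0  0     5    4     -2 ]
r3 -> r3 − 5·r2
  [ 1  4  38/3    10  -14/3 ]
  [ 0  0     1   6/7   -4/7 ]
  [ 0  0     0  -2/7    6/7 ]
r3 -> -7/2·r3
  [ 1  4  38/3   10  -14/3 ]
  [ 0  0     1  6/7   -4/7 ]
  [ 0  0     0    1     -3 ]
r2 -> r2 − 6/7·r3
  [ 1  4  38/3  10  -14/3 ]
  [ 0  0     1   0      2 ]
  [ 0  0     0   1     -3 ]
r1 -> r1 − 10·r3
  [ 1  4  38/3  0  76/3 ]
  [ 0  0     1  0     2 ]
  [ 0  0     0  1    -3 ]
r1 -> r1 − 38/3·r2
  [ 1  4  0  0   0 ]
  [ 0  0  1  0   2 ]
  [ 0  0  0  1  -3 ]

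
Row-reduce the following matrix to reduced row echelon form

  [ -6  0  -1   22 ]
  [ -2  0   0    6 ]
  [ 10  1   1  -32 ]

[[1, 0, 0, -3], [0, 1, 0, 2], [0, 0, 1, -4]]

Multiply r1 by -1/6.
  [  1  0  1/6  -11/3 ]
  [ -2  0    0      6 ]
  [ 10  1    1    -32 ]
Add 2 times r1 to r2.
  [  1  0  1/6  -11/3 ]
  [  0  0  1/3   -4/3 ]
  [ 10  1    1    -32 ]
Subtract 10 times r1 from r3.
  [ 1  0   1/6  -11/3 ]
  [ 0  0   1/3   -4/3 ]
  [ 0  1  -2/3   14/3 ]
Swap r2 and r3.
  [ 1  0   1/6  -11/3 ]
  [ 0  1  -2/3   14/3 ]
  [ 0  0   1/3   -4/3 ]
Multiply r3 by 3.
  [ 1  0   1/6  -11/3 ]
  [ 0  1  -2/3   14/3 ]
  [ 0  0     1     -4 ]
Add 2/3 times r3 to r2.
  [ 1  0  1/6  -11/3 ]
  [ 0  1    0      2 ]
  [ 0  0    1     -4 ]
Subtract 1/6 times r3 from r1.
  [ 1  0  0  -3 ]
  [ 0  1  0   2 ]
  [ 0  0  1  -4 ]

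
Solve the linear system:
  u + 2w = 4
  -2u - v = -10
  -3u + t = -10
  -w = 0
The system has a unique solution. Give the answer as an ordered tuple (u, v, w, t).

(4, 2, 0, 2)

Form the augmented matrix and row-reduce:
  [  1   0   2  0  |    4 ]
  [ -2  -1   0  0  |  -10 ]
  [ -3   0   0  1  |  -10 ]
  [  0   0  -1  0  |    0 ]
r2 → r2 + 2·r1
  [  1   0   2  0  |    4 ]
  [  0  -1   4  0  |   -2 ]
  [ -3   0   0  1  |  -10 ]
  [  0   0  -1  0  |    0 ]
r3 → r3 + 3·r1
  [ 1   0   2  0  |   4 ]
  [ 0  -1   4  0  |  -2 ]
  [ 0   0   6  1  |   2 ]
  [ 0   0  -1  0  |   0 ]
r2 → -1·r2
  [ 1  0   2  0  |  4 ]
  [ 0  1  -4  0  |  2 ]
  [ 0  0   6  1  |  2 ]
  [ 0  0  -1  0  |  0 ]
r3 → 1/6·r3
  [ 1  0   2    0  |    4 ]
  [ 0  1  -4    0  |    2 ]
  [ 0  0   1  1/6  |  1/3 ]
  [ 0  0  -1    0  |    0 ]
r4 → r4 + r3
  [ 1  0   2    0  |    4 ]
  [ 0  1  -4    0  |    2 ]
  [ 0  0   1  1/6  |  1/3 ]
  [ 0  0   0  1/6  |  1/3 ]
r4 → 6·r4
  [ 1  0   2    0  |    4 ]
  [ 0  1  -4    0  |    2 ]
  [ 0  0   1  1/6  |  1/3 ]
  [ 0  0   0    1  |    2 ]
r3 → r3 − 1/6·r4
  [ 1  0   2  0  |  4 ]
  [ 0  1  -4  0  |  2 ]
  [ 0  0   1  0  |  0 ]
  [ 0  0   0  1  |  2 ]
r2 → r2 + 4·r3
  [ 1  0  2  0  |  4 ]
  [ 0  1  0  0  |  2 ]
  [ 0  0  1  0  |  0 ]
  [ 0  0  0  1  |  2 ]
r1 → r1 − 2·r3
  [ 1  0  0  0  |  4 ]
  [ 0  1  0  0  |  2 ]
  [ 0  0  1  0  |  0 ]
  [ 0  0  0  1  |  2 ]
Reading off the last column: u = 4, v = 2, w = 0, t = 2.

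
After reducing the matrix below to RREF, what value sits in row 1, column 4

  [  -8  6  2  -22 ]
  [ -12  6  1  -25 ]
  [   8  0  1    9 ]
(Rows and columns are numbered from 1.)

ρ1 -> -1/8·ρ1
  [   1  -3/4  -1/4  11/4 ]
  [ -12     6     1   -25 ]
  [   8     0     1     9 ]
ρ2 -> ρ2 + 12·ρ1
  [ 1  -3/4  -1/4  11/4 ]
  [ 0    -3    -2     8 ]
  [ 8     0     1     9 ]
ρ3 -> ρ3 − 8·ρ1
  [ 1  -3/4  -1/4  11/4 ]
  [ 0    -3    -2     8 ]
  [ 0     6     3   -13 ]
ρ2 -> -1/3·ρ2
  [ 1  -3/4  -1/4  11/4 ]
  [ 0     1   2/3  -8/3 ]
  [ 0     6     3   -13 ]
ρ3 -> ρ3 − 6·ρ2
  [ 1  -3/4  -1/4  11/4 ]
  [ 0     1   2/3  -8/3 ]
  [ 0     0    -1     3 ]
ρ3 -> -1·ρ3
  [ 1  -3/4  -1/4  11/4 ]
  [ 0     1   2/3  -8/3 ]
  [ 0     0     1    -3 ]
ρ2 -> ρ2 − 2/3·ρ3
  [ 1  -3/4  -1/4  11/4 ]
  [ 0     1     0  -2/3 ]
  [ 0     0     1    -3 ]
ρ1 -> ρ1 + 1/4·ρ3
  [ 1  -3/4  0     2 ]
  [ 0     1  0  -2/3 ]
  [ 0     0  1    -3 ]
ρ1 -> ρ1 + 3/4·ρ2
  [ 1  0  0   3/2 ]
  [ 0  1  0  -2/3 ]
  [ 0  0  1    -3 ]

3/2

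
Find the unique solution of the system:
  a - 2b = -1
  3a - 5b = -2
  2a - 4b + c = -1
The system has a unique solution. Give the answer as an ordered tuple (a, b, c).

(1, 1, 1)

Form the augmented matrix and row-reduce:
  [ 1  -2  0  |  -1 ]
  [ 3  -5  0  |  -2 ]
  [ 2  -4  1  |  -1 ]
Subtract 3 times R1 from R2.
  [ 1  -2  0  |  -1 ]
  [ 0   1  0  |   1 ]
  [ 2  -4  1  |  -1 ]
Subtract 2 times R1 from R3.
  [ 1  -2  0  |  -1 ]
  [ 0   1  0  |   1 ]
  [ 0   0  1  |   1 ]
Add 2 times R2 to R1.
  [ 1  0  0  |  1 ]
  [ 0  1  0  |  1 ]
  [ 0  0  1  |  1 ]
Reading off the last column: a = 1, b = 1, c = 1.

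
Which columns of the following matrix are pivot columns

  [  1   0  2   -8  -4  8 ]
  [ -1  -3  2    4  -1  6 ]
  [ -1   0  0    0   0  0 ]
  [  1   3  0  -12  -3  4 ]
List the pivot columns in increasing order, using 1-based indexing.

1, 2, 3, 6

ρ2 → ρ2 + ρ1
  [  1   0  2   -8  -4   8 ]
  [  0  -3  4   -4  -5  14 ]
  [ -1   0  0    0   0   0 ]
  [  1   3  0  -12  -3   4 ]
ρ3 → ρ3 + ρ1
  [ 1   0  2   -8  -4   8 ]
  [ 0  -3  4   -4  -5  14 ]
  [ 0   0  2   -8  -4   8 ]
  [ 1   3  0  -12  -3   4 ]
ρ4 → ρ4 − ρ1
  [ 1   0   2  -8  -4   8 ]
  [ 0  -3   4  -4  -5  14 ]
  [ 0   0   2  -8  -4   8 ]
  [ 0   3  -2  -4   1  -4 ]
ρ2 → -1/3·ρ2
  [ 1  0     2   -8   -4      8 ]
  [ 0  1  -4/3  4/3  5/3  -14/3 ]
  [ 0  0     2   -8   -4      8 ]
  [ 0  3    -2   -4    1     -4 ]
ρ4 → ρ4 − 3·ρ2
  [ 1  0     2   -8   -4      8 ]
  [ 0  1  -4/3  4/3  5/3  -14/3 ]
  [ 0  0     2   -8   -4      8 ]
  [ 0  0     2   -8   -4     10 ]
ρ3 → 1/2·ρ3
  [ 1  0     2   -8   -4      8 ]
  [ 0  1  -4/3  4/3  5/3  -14/3 ]
  [ 0  0     1   -4   -2      4 ]
  [ 0  0     2   -8   -4     10 ]
ρ4 → ρ4 − 2·ρ3
  [ 1  0     2   -8   -4      8 ]
  [ 0  1  -4/3  4/3  5/3  -14/3 ]
  [ 0  0     1   -4   -2      4 ]
  [ 0  0     0    0    0      2 ]
ρ4 → 1/2·ρ4
  [ 1  0     2   -8   -4      8 ]
  [ 0  1  -4/3  4/3  5/3  -14/3 ]
  [ 0  0     1   -4   -2      4 ]
  [ 0  0     0    0    0      1 ]
ρ3 → ρ3 − 4·ρ4
  [ 1  0     2   -8   -4      8 ]
  [ 0  1  -4/3  4/3  5/3  -14/3 ]
  [ 0  0     1   -4   -2      0 ]
  [ 0  0     0    0    0      1 ]
ρ2 → ρ2 + 14/3·ρ4
  [ 1  0     2   -8   -4  8 ]
  [ 0  1  -4/3  4/3  5/3  0 ]
  [ 0  0     1   -4   -2  0 ]
  [ 0  0     0    0    0  1 ]
ρ1 → ρ1 − 8·ρ4
  [ 1  0     2   -8   -4  0 ]
  [ 0  1  -4/3  4/3  5/3  0 ]
  [ 0  0     1   -4   -2  0 ]
  [ 0  0     0    0    0  1 ]
ρ2 → ρ2 + 4/3·ρ3
  [ 1  0  2  -8  -4  0 ]
  [ 0  1  0  -4  -1  0 ]
  [ 0  0  1  -4  -2  0 ]
  [ 0  0  0   0   0  1 ]
ρ1 → ρ1 − 2·ρ3
  [ 1  0  0   0   0  0 ]
  [ 0  1  0  -4  -1  0 ]
  [ 0  0  1  -4  -2  0 ]
  [ 0  0  0   0   0  1 ]
Pivot columns are the columns containing a leading 1.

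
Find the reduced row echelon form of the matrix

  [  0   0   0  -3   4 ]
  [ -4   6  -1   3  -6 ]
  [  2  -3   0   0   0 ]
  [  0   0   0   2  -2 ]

[[1, -3/2, 0, 0, 0], [0, 0, 1, 0, 0], [0, 0, 0, 1, 0], [0, 0, 0, 0, 1]]

Swap ρ1 and ρ2.
  [ -4   6  -1   3  -6 ]
  [  0   0   0  -3   4 ]
  [  2  -3   0   0   0 ]
  [  0   0   0   2  -2 ]
Multiply ρ1 by -1/4.
  [ 1  -3/2  1/4  -3/4  3/2 ]
  [ 0     0    0    -3    4 ]
  [ 2    -3    0     0    0 ]
  [ 0     0    0     2   -2 ]
Subtract 2 times ρ1 from ρ3.
  [ 1  -3/2   1/4  -3/4  3/2 ]
  [ 0     0     0    -3    4 ]
  [ 0     0  -1/2   3/2   -3 ]
  [ 0     0     0     2   -2 ]
Swap ρ2 and ρ3.
  [ 1  -3/2   1/4  -3/4  3/2 ]
  [ 0     0  -1/2   3/2   -3 ]
  [ 0     0     0    -3    4 ]
  [ 0     0     0     2   -2 ]
Multiply ρ2 by -2.
  [ 1  -3/2  1/4  -3/4  3/2 ]
  [ 0     0    1    -3    6 ]
  [ 0     0    0    -3    4 ]
  [ 0     0    0     2   -2 ]
Multiply ρ3 by -1/3.
  [ 1  -3/2  1/4  -3/4   3/2 ]
  [ 0     0    1    -3     6 ]
  [ 0     0    0     1  -4/3 ]
  [ 0     0    0     2    -2 ]
Subtract 2 times ρ3 from ρ4.
  [ 1  -3/2  1/4  -3/4   3/2 ]
  [ 0     0    1    -3     6 ]
  [ 0     0    0     1  -4/3 ]
  [ 0     0    0     0   2/3 ]
Multiply ρ4 by 3/2.
  [ 1  -3/2  1/4  -3/4   3/2 ]
  [ 0     0    1    -3     6 ]
  [ 0     0    0     1  -4/3 ]
  [ 0     0    0     0     1 ]
Add 4/3 times ρ4 to ρ3.
  [ 1  -3/2  1/4  -3/4  3/2 ]
  [ 0     0    1    -3    6 ]
  [ 0     0    0     1    0 ]
  [ 0     0    0     0    1 ]
Subtract 6 times ρ4 from ρ2.
  [ 1  -3/2  1/4  -3/4  3/2 ]
  [ 0     0    1    -3    0 ]
  [ 0     0    0     1    0 ]
  [ 0     0    0     0    1 ]
Subtract 3/2 times ρ4 from ρ1.
  [ 1  -3/2  1/4  -3/4  0 ]
  [ 0     0    1    -3  0 ]
  [ 0     0    0     1  0 ]
  [ 0     0    0     0  1 ]
Add 3 times ρ3 to ρ2.
  [ 1  -3/2  1/4  -3/4  0 ]
  [ 0     0    1     0  0 ]
  [ 0     0    0     1  0 ]
  [ 0     0    0     0  1 ]
Add 3/4 times ρ3 to ρ1.
  [ 1  -3/2  1/4  0  0 ]
  [ 0     0    1  0  0 ]
  [ 0     0    0  1  0 ]
  [ 0     0    0  0  1 ]
Subtract 1/4 times ρ2 from ρ1.
  [ 1  -3/2  0  0  0 ]
  [ 0     0  1  0  0 ]
  [ 0     0  0  1  0 ]
  [ 0     0  0  0  1 ]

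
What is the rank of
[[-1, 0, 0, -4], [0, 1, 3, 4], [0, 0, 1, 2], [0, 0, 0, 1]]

rank = 4

r1 := -1·r1
  [ 1  0  0  4 ]
  [ 0  1  3  4 ]
  [ 0  0  1  2 ]
  [ 0  0  0  1 ]
r3 := r3 − 2·r4
  [ 1  0  0  4 ]
  [ 0  1  3  4 ]
  [ 0  0  1  0 ]
  [ 0  0  0  1 ]
r2 := r2 − 4·r4
  [ 1  0  0  4 ]
  [ 0  1  3  0 ]
  [ 0  0  1  0 ]
  [ 0  0  0  1 ]
r1 := r1 − 4·r4
  [ 1  0  0  0 ]
  [ 0  1  3  0 ]
  [ 0  0  1  0 ]
  [ 0  0  0  1 ]
r2 := r2 − 3·r3
  [ 1  0  0  0 ]
  [ 0  1  0  0 ]
  [ 0  0  1  0 ]
  [ 0  0  0  1 ]
The reduced form has 4 nonzero rows.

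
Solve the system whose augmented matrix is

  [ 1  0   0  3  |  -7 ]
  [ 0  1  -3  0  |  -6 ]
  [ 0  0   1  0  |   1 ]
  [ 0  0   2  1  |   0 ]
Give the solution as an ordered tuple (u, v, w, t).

R4 → R4 − 2·R3
R1 → R1 − 3·R4
R2 → R2 + 3·R3
Reading off the last column: u = -1, v = -3, w = 1, t = -2.

(-1, -3, 1, -2)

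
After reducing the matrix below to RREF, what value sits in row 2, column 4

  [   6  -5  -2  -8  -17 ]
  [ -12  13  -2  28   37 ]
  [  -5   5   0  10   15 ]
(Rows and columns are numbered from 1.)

ρ1 -> 1/6·ρ1
  [   1  -5/6  -1/3  -4/3  -17/6 ]
  [ -12    13    -2    28     37 ]
  [  -5     5     0    10     15 ]
ρ2 -> ρ2 + 12·ρ1
  [  1  -5/6  -1/3  -4/3  -17/6 ]
  [  0     3    -6    12      3 ]
  [ -5     5     0    10     15 ]
ρ3 -> ρ3 + 5·ρ1
  [ 1  -5/6  -1/3  -4/3  -17/6 ]
  [ 0     3    -6    12      3 ]
  [ 0   5/6  -5/3  10/3    5/6 ]
ρ2 -> 1/3·ρ2
  [ 1  -5/6  -1/3  -4/3  -17/6 ]
  [ 0     1    -2     4      1 ]
  [ 0   5/6  -5/3  10/3    5/6 ]
ρ3 -> ρ3 − 5/6·ρ2
  [ 1  -5/6  -1/3  -4/3  -17/6 ]
  [ 0     1    -2     4      1 ]
  [ 0     0     0     0      0 ]
ρ1 -> ρ1 + 5/6·ρ2
  [ 1  0  -2  2  -2 ]
  [ 0  1  -2  4   1 ]
  [ 0  0   0  0   0 ]

4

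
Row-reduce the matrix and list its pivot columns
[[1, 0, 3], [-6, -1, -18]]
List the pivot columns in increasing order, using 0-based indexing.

0, 1

R2 ← R2 + 6·R1
  [ 1   0  3 ]
  [ 0  -1  0 ]
R2 ← -1·R2
  [ 1  0  3 ]
  [ 0  1  0 ]
Pivot columns are the columns containing a leading 1.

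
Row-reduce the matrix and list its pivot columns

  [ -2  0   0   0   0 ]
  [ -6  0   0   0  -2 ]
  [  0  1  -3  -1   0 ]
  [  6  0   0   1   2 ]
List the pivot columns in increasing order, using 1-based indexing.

ρ1 := -1/2·ρ1
  [  1  0   0   0   0 ]
  [ -6  0   0   0  -2 ]
  [  0  1  -3  -1   0 ]
  [  6  0   0   1   2 ]
ρ2 := ρ2 + 6·ρ1
  [ 1  0   0   0   0 ]
  [ 0  0   0   0  -2 ]
  [ 0  1  -3  -1   0 ]
  [ 6  0   0   1   2 ]
ρ4 := ρ4 − 6·ρ1
  [ 1  0   0   0   0 ]
  [ 0  0   0   0  -2 ]
  [ 0  1  -3  -1   0 ]
  [ 0  0   0   1   2 ]
ρ2 <=> ρ3
  [ 1  0   0   0   0 ]
  [ 0  1  -3  -1   0 ]
  [ 0  0   0   0  -2 ]
  [ 0  0   0   1   2 ]
ρ3 <=> ρ4
  [ 1  0   0   0   0 ]
  [ 0  1  -3  -1   0 ]
  [ 0  0   0   1   2 ]
  [ 0  0   0   0  -2 ]
ρ4 := -1/2·ρ4
  [ 1  0   0   0  0 ]
  [ 0  1  -3  -1  0 ]
  [ 0  0   0   1  2 ]
  [ 0  0   0   0  1 ]
ρ3 := ρ3 − 2·ρ4
  [ 1  0   0   0  0 ]
  [ 0  1  -3  -1  0 ]
  [ 0  0   0   1  0 ]
  [ 0  0   0   0  1 ]
ρ2 := ρ2 + ρ3
  [ 1  0   0  0  0 ]
  [ 0  1  -3  0  0 ]
  [ 0  0   0  1  0 ]
  [ 0  0   0  0  1 ]
Pivot columns are the columns containing a leading 1.

1, 2, 4, 5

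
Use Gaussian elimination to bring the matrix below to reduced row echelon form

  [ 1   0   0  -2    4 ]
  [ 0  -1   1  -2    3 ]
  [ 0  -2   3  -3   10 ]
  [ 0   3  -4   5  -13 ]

R2 → -1·R2
  [ 1   0   0  -2    4 ]
  [ 0   1  -1   2   -3 ]
  [ 0  -2   3  -3   10 ]
  [ 0   3  -4   5  -13 ]
R3 → R3 + 2·R2
  [ 1  0   0  -2    4 ]
  [ 0  1  -1   2   -3 ]
  [ 0  0   1   1    4 ]
  [ 0  3  -4   5  -13 ]
R4 → R4 − 3·R2
  [ 1  0   0  -2   4 ]
  [ 0  1  -1   2  -3 ]
  [ 0  0   1   1   4 ]
  [ 0  0  -1  -1  -4 ]
R4 → R4 + R3
  [ 1  0   0  -2   4 ]
  [ 0  1  -1   2  -3 ]
  [ 0  0   1   1   4 ]
  [ 0  0   0   0   0 ]
R2 → R2 + R3
  [ 1  0  0  -2  4 ]
  [ 0  1  0   3  1 ]
  [ 0  0  1   1  4 ]
  [ 0  0  0   0  0 ]

[[1, 0, 0, -2, 4], [0, 1, 0, 3, 1], [0, 0, 1, 1, 4], [0, 0, 0, 0, 0]]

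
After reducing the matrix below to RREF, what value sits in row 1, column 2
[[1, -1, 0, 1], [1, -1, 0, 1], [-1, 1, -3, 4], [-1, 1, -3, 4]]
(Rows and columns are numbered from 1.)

ρ2 ← ρ2 − ρ1
  [  1  -1   0  1 ]
  [  0   0   0  0 ]
  [ -1   1  -3  4 ]
  [ -1   1  -3  4 ]
ρ3 ← ρ3 + ρ1
  [  1  -1   0  1 ]
  [  0   0   0  0 ]
  [  0   0  -3  5 ]
  [ -1   1  -3  4 ]
ρ4 ← ρ4 + ρ1
  [ 1  -1   0  1 ]
  [ 0   0   0  0 ]
  [ 0   0  -3  5 ]
  [ 0   0  -3  5 ]
ρ2 <=> ρ3
  [ 1  -1   0  1 ]
  [ 0   0  -3  5 ]
  [ 0   0   0  0 ]
  [ 0   0  -3  5 ]
ρ2 ← -1/3·ρ2
  [ 1  -1   0     1 ]
  [ 0   0   1  -5/3 ]
  [ 0   0   0     0 ]
  [ 0   0  -3     5 ]
ρ4 ← ρ4 + 3·ρ2
  [ 1  -1  0     1 ]
  [ 0   0  1  -5/3 ]
  [ 0   0  0     0 ]
  [ 0   0  0     0 ]

-1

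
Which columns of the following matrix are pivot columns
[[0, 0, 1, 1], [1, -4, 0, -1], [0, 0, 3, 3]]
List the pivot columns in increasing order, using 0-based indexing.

0, 2

r1 ↔ r2
  [ 1  -4  0  -1 ]
  [ 0   0  1   1 ]
  [ 0   0  3   3 ]
r3 ← r3 − 3·r2
  [ 1  -4  0  -1 ]
  [ 0   0  1   1 ]
  [ 0   0  0   0 ]
Pivot columns are the columns containing a leading 1.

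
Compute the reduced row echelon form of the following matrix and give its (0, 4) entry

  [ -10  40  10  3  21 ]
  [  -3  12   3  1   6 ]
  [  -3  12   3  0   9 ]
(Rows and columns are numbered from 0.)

-3

R1 -> -1/10·R1
  [  1  -4  -1  -3/10  -21/10 ]
  [ -3  12   3      1       6 ]
  [ -3  12   3      0       9 ]
R2 -> R2 + 3·R1
  [  1  -4  -1  -3/10  -21/10 ]
  [  0   0   0   1/10   -3/10 ]
  [ -3  12   3      0       9 ]
R3 -> R3 + 3·R1
  [ 1  -4  -1  -3/10  -21/10 ]
  [ 0   0   0   1/10   -3/10 ]
  [ 0   0   0  -9/10   27/10 ]
R2 -> 10·R2
  [ 1  -4  -1  -3/10  -21/10 ]
  [ 0   0   0      1      -3 ]
  [ 0   0   0  -9/10   27/10 ]
R3 -> R3 + 9/10·R2
  [ 1  -4  -1  -3/10  -21/10 ]
  [ 0   0   0      1      -3 ]
  [ 0   0   0      0       0 ]
R1 -> R1 + 3/10·R2
  [ 1  -4  -1  0  -3 ]
  [ 0   0   0  1  -3 ]
  [ 0   0   0  0   0 ]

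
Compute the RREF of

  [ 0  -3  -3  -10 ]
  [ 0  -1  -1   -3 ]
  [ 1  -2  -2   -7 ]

R1 ↔ R3
  [ 1  -2  -2   -7 ]
  [ 0  -1  -1   -3 ]
  [ 0  -3  -3  -10 ]
R2 := -1·R2
  [ 1  -2  -2   -7 ]
  [ 0   1   1    3 ]
  [ 0  -3  -3  -10 ]
R3 := R3 + 3·R2
  [ 1  -2  -2  -7 ]
  [ 0   1   1   3 ]
  [ 0   0   0  -1 ]
R3 := -1·R3
  [ 1  -2  -2  -7 ]
  [ 0   1   1   3 ]
  [ 0   0   0   1 ]
R2 := R2 − 3·R3
  [ 1  -2  -2  -7 ]
  [ 0   1   1   0 ]
  [ 0   0   0   1 ]
R1 := R1 + 7·R3
  [ 1  -2  -2  0 ]
  [ 0   1   1  0 ]
  [ 0   0   0  1 ]
R1 := R1 + 2·R2
  [ 1  0  0  0 ]
  [ 0  1  1  0 ]
  [ 0  0  0  1 ]

[[1, 0, 0, 0], [0, 1, 1, 0], [0, 0, 0, 1]]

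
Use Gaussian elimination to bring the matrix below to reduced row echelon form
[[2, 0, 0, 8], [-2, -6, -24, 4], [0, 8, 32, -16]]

R1 ← 1/2·R1
  [  1   0    0    4 ]
  [ -2  -6  -24    4 ]
  [  0   8   32  -16 ]
R2 ← R2 + 2·R1
  [ 1   0    0    4 ]
  [ 0  -6  -24   12 ]
  [ 0   8   32  -16 ]
R2 ← -1/6·R2
  [ 1  0   0    4 ]
  [ 0  1   4   -2 ]
  [ 0  8  32  -16 ]
R3 ← R3 − 8·R2
  [ 1  0  0   4 ]
  [ 0  1  4  -2 ]
  [ 0  0  0   0 ]

[[1, 0, 0, 4], [0, 1, 4, -2], [0, 0, 0, 0]]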